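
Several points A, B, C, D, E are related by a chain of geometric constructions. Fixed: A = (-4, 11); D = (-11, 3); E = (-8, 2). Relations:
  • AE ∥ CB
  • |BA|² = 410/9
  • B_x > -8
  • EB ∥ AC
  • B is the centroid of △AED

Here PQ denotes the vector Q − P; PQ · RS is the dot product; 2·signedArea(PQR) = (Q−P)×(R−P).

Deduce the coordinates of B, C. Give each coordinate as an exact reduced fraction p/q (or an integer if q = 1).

B = (-23/3, 16/3)
C = (-11/3, 43/3)

1. B_x = -23/3  [B is the centroid of △AED]
2. B_y = 16/3  [B is the centroid of △AED]
   → B = (-23/3, 16/3)
3. C_x = -11/3  [AE ∥ CB ∩ EB ∥ AC]
4. C_y = 43/3  [AE ∥ CB ∩ EB ∥ AC]
   → C = (-11/3, 43/3)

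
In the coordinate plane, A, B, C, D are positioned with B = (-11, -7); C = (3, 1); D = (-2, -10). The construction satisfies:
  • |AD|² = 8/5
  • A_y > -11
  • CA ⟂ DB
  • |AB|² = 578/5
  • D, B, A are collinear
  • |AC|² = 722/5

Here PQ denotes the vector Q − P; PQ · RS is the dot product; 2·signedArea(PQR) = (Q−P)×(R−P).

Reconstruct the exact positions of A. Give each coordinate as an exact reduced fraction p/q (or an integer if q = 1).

1. A_x = -4/5  [D, B, A are collinear ∩ CA ⟂ DB]
2. A_y = -52/5  [D, B, A are collinear ∩ CA ⟂ DB]
   → A = (-4/5, -52/5)

A = (-4/5, -52/5)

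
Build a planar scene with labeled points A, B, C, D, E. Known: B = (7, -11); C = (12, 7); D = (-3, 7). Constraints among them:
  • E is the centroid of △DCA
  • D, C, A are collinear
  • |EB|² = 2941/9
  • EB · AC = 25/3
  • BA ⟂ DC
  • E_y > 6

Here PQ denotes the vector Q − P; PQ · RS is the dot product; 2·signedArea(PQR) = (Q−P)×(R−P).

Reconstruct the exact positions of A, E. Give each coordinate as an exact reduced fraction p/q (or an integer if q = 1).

A = (7, 7)
E = (16/3, 7)

1. A_x = 7  [D, C, A are collinear ∩ BA ⟂ DC]
2. A_y = 7  [D, C, A are collinear ∩ BA ⟂ DC]
   → A = (7, 7)
3. E_x = 16/3  [E is the centroid of △DCA]
4. E_y = 7  [E is the centroid of △DCA]
   → E = (16/3, 7)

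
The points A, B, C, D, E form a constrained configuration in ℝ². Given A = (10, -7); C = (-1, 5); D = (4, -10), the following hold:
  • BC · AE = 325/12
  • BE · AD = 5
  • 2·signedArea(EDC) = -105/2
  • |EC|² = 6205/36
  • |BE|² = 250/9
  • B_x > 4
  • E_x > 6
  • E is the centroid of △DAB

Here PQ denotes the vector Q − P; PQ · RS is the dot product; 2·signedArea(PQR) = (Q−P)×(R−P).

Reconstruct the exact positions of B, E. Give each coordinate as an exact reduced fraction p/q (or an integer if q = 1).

B = (9/2, -1)
E = (37/6, -6)

1. E_x = 37/6  [line -15·x + -5·y + 125/2 = 0 ∩ |EC|² = 6205/36]
2. E_y = -6  [line -15·x + -5·y + 125/2 = 0 ∩ |EC|² = 6205/36]
   → E = (37/6, -6)
3. B_x = 9/2  [BE · AD = 5 ∩ E is the centroid of △DAB]
4. B_y = -1  [BE · AD = 5 ∩ E is the centroid of △DAB]
   → B = (9/2, -1)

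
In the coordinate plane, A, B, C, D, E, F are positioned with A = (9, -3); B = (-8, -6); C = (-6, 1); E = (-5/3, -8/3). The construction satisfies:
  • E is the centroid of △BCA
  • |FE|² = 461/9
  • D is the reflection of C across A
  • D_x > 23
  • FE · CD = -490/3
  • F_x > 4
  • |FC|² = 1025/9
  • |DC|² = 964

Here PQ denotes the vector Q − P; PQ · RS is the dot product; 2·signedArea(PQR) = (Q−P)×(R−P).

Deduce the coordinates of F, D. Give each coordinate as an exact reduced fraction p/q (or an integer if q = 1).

D = (24, -7)
F = (14/3, 2/3)

1. D_x = 24  [D is the reflection of C across A]
2. D_y = -7  [D is the reflection of C across A]
   → D = (24, -7)
3. F_x = 14/3  [line -30·x + 8·y + 404/3 = 0 ∩ |FC|² = 1025/9]
4. F_y = 2/3  [line -30·x + 8·y + 404/3 = 0 ∩ |FC|² = 1025/9]
   → F = (14/3, 2/3)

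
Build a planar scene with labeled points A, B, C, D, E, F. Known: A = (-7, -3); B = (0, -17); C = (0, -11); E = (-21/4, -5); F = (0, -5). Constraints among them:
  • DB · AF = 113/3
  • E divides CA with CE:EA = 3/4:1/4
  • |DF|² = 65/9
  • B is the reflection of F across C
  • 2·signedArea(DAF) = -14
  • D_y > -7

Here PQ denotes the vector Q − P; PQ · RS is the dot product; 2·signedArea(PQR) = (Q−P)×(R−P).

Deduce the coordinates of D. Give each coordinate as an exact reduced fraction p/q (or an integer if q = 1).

D = (-7/3, -19/3)

1. D_x = -7/3  [DB · AF = 113/3 ∩ 2·signedArea(DAF) = -14]
2. D_y = -19/3  [DB · AF = 113/3 ∩ 2·signedArea(DAF) = -14]
   → D = (-7/3, -19/3)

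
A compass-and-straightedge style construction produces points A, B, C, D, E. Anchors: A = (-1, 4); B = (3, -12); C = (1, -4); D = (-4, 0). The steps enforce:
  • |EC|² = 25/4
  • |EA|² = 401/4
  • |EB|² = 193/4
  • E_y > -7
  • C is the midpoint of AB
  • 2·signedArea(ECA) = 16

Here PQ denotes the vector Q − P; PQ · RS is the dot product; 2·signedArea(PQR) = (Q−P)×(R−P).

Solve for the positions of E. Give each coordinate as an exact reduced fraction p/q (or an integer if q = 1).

E = (-1/2, -6)

1. E_x = -1/2  [line -8·x + -2·y + -16 = 0 ∩ |EB|² = 193/4]
2. E_y = -6  [line -8·x + -2·y + -16 = 0 ∩ |EB|² = 193/4]
   → E = (-1/2, -6)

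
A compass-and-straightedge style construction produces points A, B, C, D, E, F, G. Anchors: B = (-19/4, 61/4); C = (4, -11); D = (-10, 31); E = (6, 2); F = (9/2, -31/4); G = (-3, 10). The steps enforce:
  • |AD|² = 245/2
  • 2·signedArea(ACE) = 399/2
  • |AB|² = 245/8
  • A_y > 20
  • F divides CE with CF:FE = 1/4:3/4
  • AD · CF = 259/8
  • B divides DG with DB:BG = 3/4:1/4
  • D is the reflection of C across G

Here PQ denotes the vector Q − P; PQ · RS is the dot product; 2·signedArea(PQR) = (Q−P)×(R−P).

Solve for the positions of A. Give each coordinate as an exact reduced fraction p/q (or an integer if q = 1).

1. A_x = -13/2  [2·signedArea(ACE) = 399/2 ∩ AD · CF = 259/8]
2. A_y = 41/2  [2·signedArea(ACE) = 399/2 ∩ AD · CF = 259/8]
   → A = (-13/2, 41/2)

A = (-13/2, 41/2)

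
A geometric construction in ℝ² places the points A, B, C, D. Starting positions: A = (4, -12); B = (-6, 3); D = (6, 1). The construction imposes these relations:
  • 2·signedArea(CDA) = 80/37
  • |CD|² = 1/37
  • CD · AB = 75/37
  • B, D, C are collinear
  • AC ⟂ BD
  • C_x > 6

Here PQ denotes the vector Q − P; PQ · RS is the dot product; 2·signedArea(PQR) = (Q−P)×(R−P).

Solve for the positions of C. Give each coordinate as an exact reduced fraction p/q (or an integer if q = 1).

C = (228/37, 36/37)

1. C_x = 228/37  [B, D, C are collinear ∩ AC ⟂ BD]
2. C_y = 36/37  [B, D, C are collinear ∩ AC ⟂ BD]
   → C = (228/37, 36/37)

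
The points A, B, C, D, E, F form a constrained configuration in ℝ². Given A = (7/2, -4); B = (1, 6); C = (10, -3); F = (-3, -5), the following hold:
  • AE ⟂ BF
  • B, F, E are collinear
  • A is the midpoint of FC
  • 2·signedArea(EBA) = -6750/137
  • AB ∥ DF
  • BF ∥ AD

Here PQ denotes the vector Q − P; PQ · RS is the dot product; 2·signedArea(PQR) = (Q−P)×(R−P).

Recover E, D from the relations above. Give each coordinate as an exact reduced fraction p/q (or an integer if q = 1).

1. E_x = -263/137  [B, F, E are collinear ∩ AE ⟂ BF]
2. E_y = -278/137  [B, F, E are collinear ∩ AE ⟂ BF]
   → E = (-263/137, -278/137)
3. D_x = -1/2  [AB ∥ DF ∩ BF ∥ AD]
4. D_y = -15  [AB ∥ DF ∩ BF ∥ AD]
   → D = (-1/2, -15)

D = (-1/2, -15)
E = (-263/137, -278/137)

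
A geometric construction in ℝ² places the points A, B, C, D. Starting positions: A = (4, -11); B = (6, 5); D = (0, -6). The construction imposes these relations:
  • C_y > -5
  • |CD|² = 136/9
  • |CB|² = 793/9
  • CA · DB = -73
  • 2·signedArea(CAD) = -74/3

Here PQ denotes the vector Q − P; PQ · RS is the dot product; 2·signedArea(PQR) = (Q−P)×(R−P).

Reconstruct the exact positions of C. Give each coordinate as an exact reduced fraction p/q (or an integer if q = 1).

1. C_x = 10/3  [CA · DB = -73 ∩ 2·signedArea(CAD) = -74/3]
2. C_y = -4  [CA · DB = -73 ∩ 2·signedArea(CAD) = -74/3]
   → C = (10/3, -4)

C = (10/3, -4)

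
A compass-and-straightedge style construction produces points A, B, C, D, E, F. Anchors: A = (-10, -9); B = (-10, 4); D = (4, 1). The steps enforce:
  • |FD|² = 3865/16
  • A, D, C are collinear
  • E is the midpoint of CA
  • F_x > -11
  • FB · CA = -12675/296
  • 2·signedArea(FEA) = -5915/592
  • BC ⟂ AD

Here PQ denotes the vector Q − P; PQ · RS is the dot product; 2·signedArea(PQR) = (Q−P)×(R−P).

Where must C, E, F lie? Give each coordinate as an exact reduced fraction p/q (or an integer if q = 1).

C = (-285/74, -341/74)
E = (-1025/148, -1007/148)
F = (-10, -23/4)

1. C_x = -285/74  [A, D, C are collinear ∩ BC ⟂ AD]
2. C_y = -341/74  [A, D, C are collinear ∩ BC ⟂ AD]
   → C = (-285/74, -341/74)
3. E_x = -1025/148  [E is the midpoint of CA]
4. E_y = -1007/148  [E is the midpoint of CA]
   → E = (-1025/148, -1007/148)
5. F_x = -10  [2·signedArea(FEA) = -5915/592 ∩ FB · CA = -12675/296]
6. F_y = -23/4  [2·signedArea(FEA) = -5915/592 ∩ FB · CA = -12675/296]
   → F = (-10, -23/4)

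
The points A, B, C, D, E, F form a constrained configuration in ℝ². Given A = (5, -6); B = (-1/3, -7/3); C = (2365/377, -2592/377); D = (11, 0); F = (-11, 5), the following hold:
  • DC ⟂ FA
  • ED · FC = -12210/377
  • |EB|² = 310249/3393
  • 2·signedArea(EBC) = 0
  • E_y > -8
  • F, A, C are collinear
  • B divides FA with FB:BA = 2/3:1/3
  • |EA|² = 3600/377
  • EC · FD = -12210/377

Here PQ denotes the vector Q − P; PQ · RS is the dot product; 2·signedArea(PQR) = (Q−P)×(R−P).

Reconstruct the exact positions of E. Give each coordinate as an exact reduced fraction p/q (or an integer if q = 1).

1. E_x = 2845/377  [2·signedArea(EBC) = 0 ∩ ED · FC = -12210/377]
2. E_y = -2922/377  [2·signedArea(EBC) = 0 ∩ ED · FC = -12210/377]
   → E = (2845/377, -2922/377)

E = (2845/377, -2922/377)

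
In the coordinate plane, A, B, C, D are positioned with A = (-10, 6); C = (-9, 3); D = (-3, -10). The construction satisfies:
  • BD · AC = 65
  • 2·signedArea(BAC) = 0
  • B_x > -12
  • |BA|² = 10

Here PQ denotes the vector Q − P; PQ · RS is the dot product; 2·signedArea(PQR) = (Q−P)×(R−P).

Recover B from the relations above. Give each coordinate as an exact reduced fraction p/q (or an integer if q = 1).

1. B_x = -11  [2·signedArea(BAC) = 0 ∩ BD · AC = 65]
2. B_y = 9  [2·signedArea(BAC) = 0 ∩ BD · AC = 65]
   → B = (-11, 9)

B = (-11, 9)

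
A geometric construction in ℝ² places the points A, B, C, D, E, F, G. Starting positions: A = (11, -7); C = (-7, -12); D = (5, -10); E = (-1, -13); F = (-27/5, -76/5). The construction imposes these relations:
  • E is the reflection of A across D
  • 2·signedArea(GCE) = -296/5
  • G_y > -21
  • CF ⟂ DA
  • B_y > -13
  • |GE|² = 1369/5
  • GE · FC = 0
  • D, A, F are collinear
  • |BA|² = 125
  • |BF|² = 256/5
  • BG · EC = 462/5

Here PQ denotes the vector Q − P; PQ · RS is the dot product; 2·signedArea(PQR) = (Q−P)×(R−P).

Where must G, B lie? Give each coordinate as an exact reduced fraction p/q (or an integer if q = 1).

B = (1, -12)
G = (-79/5, -102/5)

1. G_x = -79/5  [GE · FC = 0 ∩ 2·signedArea(GCE) = -296/5]
2. G_y = -102/5  [GE · FC = 0 ∩ 2·signedArea(GCE) = -296/5]
   → G = (-79/5, -102/5)
3. B_x = 1  [line 6·x + -1·y + -18 = 0 ∩ |BF|² = 256/5]
4. B_y = -12  [line 6·x + -1·y + -18 = 0 ∩ |BF|² = 256/5]
   → B = (1, -12)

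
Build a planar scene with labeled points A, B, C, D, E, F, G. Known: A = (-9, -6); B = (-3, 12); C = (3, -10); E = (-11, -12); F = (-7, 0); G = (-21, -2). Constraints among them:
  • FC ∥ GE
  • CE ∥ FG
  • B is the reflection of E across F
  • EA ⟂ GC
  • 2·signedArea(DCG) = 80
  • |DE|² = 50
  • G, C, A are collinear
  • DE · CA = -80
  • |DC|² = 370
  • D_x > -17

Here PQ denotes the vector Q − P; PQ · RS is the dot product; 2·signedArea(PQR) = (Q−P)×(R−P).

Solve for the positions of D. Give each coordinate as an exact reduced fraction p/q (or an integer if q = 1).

D = (-16, -7)

1. D_x = -16  [2·signedArea(DCG) = 80 ∩ DE · CA = -80]
2. D_y = -7  [2·signedArea(DCG) = 80 ∩ DE · CA = -80]
   → D = (-16, -7)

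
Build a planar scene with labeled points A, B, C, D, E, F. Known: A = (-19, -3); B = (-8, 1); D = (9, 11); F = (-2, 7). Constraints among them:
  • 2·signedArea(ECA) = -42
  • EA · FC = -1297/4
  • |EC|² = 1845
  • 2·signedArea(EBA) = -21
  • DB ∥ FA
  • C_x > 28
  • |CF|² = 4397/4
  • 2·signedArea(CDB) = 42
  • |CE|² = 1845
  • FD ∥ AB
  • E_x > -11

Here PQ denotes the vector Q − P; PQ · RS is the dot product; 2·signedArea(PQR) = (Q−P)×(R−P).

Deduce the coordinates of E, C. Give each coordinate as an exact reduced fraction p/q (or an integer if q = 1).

1. C_x = 57/2  [line 10·x + -17·y + 55 = 0 ∩ |CF|² = 4397/4]
2. C_y = 20  [line 10·x + -17·y + 55 = 0 ∩ |CF|² = 4397/4]
   → C = (57/2, 20)
3. E_x = -21/2  [2·signedArea(EBA) = -21 ∩ 2·signedArea(ECA) = -42]
4. E_y = 2  [2·signedArea(EBA) = -21 ∩ 2·signedArea(ECA) = -42]
   → E = (-21/2, 2)

C = (57/2, 20)
E = (-21/2, 2)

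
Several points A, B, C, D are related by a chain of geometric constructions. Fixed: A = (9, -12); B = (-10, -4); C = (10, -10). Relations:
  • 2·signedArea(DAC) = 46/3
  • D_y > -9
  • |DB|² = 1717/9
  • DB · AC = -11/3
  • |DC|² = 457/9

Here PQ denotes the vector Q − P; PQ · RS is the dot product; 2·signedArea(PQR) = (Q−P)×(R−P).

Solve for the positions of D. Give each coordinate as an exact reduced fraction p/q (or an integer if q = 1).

D = (3, -26/3)

1. D_x = 3  [DB · AC = -11/3 ∩ 2·signedArea(DAC) = 46/3]
2. D_y = -26/3  [DB · AC = -11/3 ∩ 2·signedArea(DAC) = 46/3]
   → D = (3, -26/3)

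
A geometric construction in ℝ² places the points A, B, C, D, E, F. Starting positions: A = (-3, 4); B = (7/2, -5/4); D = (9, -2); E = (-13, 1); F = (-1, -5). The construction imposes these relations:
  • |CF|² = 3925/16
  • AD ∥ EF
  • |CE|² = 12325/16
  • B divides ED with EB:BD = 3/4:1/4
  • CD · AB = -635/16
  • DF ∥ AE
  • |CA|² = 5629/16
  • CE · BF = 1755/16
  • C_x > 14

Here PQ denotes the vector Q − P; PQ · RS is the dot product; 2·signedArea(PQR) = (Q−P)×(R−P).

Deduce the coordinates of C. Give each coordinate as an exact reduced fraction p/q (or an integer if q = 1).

C = (29/2, -11/4)

1. C_x = 29/2  [CD · AB = -635/16 ∩ CE · BF = 1755/16]
2. C_y = -11/4  [CD · AB = -635/16 ∩ CE · BF = 1755/16]
   → C = (29/2, -11/4)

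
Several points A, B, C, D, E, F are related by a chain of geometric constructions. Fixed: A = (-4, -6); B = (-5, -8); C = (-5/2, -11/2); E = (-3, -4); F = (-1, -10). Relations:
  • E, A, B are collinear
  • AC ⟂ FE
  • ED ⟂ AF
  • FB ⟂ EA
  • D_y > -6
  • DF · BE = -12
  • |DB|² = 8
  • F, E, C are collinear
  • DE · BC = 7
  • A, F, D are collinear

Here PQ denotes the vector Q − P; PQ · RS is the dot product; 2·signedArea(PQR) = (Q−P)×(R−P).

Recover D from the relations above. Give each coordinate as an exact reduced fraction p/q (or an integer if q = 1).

D = (-23/5, -26/5)

1. D_x = -23/5  [A, F, D are collinear ∩ ED ⟂ AF]
2. D_y = -26/5  [A, F, D are collinear ∩ ED ⟂ AF]
   → D = (-23/5, -26/5)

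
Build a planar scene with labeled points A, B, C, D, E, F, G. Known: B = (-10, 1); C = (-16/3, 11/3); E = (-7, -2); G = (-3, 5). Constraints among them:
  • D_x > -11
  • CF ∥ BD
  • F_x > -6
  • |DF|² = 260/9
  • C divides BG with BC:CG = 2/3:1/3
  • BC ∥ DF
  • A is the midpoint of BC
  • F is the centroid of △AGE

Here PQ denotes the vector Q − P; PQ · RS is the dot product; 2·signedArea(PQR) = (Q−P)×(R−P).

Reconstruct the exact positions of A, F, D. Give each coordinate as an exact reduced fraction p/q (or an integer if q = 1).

A = (-23/3, 7/3)
D = (-95/9, -8/9)
F = (-53/9, 16/9)

1. A_x = -23/3  [A is the midpoint of BC]
2. A_y = 7/3  [A is the midpoint of BC]
   → A = (-23/3, 7/3)
3. F_x = -53/9  [F is the centroid of △AGE]
4. F_y = 16/9  [F is the centroid of △AGE]
   → F = (-53/9, 16/9)
5. D_x = -95/9  [BC ∥ DF ∩ CF ∥ BD]
6. D_y = -8/9  [BC ∥ DF ∩ CF ∥ BD]
   → D = (-95/9, -8/9)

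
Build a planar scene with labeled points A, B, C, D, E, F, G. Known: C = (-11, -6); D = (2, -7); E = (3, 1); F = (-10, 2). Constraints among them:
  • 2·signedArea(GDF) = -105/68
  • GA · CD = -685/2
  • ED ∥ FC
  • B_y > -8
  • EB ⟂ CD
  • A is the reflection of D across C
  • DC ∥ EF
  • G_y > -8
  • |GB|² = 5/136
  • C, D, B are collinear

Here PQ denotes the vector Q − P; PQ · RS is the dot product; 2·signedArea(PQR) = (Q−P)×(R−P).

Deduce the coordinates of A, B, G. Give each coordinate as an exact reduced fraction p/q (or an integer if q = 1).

A = (-24, -5)
B = (81/34, -239/34)
G = (149/68, -477/68)

1. A_x = -24  [A is the reflection of D across C]
2. A_y = -5  [A is the reflection of D across C]
   → A = (-24, -5)
3. B_x = 81/34  [C, D, B are collinear ∩ EB ⟂ CD]
4. B_y = -239/34  [C, D, B are collinear ∩ EB ⟂ CD]
   → B = (81/34, -239/34)
5. G_x = 149/68  [GA · CD = -685/2 ∩ 2·signedArea(GDF) = -105/68]
6. G_y = -477/68  [GA · CD = -685/2 ∩ 2·signedArea(GDF) = -105/68]
   → G = (149/68, -477/68)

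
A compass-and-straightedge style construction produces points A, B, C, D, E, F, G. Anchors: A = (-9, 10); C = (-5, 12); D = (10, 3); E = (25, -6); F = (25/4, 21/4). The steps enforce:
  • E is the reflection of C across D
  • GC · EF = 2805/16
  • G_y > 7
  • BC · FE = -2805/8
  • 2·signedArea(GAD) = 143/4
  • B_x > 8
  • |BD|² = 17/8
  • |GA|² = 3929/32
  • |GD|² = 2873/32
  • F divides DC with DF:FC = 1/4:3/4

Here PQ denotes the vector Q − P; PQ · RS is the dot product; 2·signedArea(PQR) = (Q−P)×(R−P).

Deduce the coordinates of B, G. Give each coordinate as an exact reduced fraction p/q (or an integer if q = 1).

B = (35/4, 15/4)
G = (15/8, 63/8)

1. B_x = 35/4  [line -75/4·x + 45/4·y + 975/8 = 0 ∩ |BD|² = 17/8]
2. B_y = 15/4  [line -75/4·x + 45/4·y + 975/8 = 0 ∩ |BD|² = 17/8]
   → B = (35/4, 15/4)
3. G_x = 15/8  [GC · EF = 2805/16 ∩ 2·signedArea(GAD) = 143/4]
4. G_y = 63/8  [GC · EF = 2805/16 ∩ 2·signedArea(GAD) = 143/4]
   → G = (15/8, 63/8)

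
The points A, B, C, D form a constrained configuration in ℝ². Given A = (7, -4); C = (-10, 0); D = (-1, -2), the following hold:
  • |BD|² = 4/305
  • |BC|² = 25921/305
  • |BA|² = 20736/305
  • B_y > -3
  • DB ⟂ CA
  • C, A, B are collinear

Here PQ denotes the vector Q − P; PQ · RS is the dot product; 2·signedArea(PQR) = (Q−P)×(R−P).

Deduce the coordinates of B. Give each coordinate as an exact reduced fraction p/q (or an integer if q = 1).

B = (-313/305, -644/305)

1. B_x = -313/305  [C, A, B are collinear ∩ DB ⟂ CA]
2. B_y = -644/305  [C, A, B are collinear ∩ DB ⟂ CA]
   → B = (-313/305, -644/305)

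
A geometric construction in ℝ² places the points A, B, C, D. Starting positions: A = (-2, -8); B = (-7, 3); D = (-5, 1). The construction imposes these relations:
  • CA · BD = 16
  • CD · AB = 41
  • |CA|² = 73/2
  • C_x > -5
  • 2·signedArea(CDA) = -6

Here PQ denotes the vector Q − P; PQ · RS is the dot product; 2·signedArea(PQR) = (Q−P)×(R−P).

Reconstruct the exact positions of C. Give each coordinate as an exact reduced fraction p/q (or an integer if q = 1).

C = (-9/2, -5/2)

1. C_x = -9/2  [CD · AB = 41 ∩ CA · BD = 16]
2. C_y = -5/2  [CD · AB = 41 ∩ CA · BD = 16]
   → C = (-9/2, -5/2)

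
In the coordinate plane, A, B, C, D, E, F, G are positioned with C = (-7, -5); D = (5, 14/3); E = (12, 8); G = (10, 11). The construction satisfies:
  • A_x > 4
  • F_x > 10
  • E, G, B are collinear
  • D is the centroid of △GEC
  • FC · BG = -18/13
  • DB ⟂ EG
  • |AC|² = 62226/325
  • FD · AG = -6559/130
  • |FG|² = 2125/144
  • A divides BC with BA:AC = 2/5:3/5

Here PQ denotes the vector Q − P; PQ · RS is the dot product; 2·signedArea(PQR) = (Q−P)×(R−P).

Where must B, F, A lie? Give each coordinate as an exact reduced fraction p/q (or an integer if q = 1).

A = (262/65, 218/65)
B = (148/13, 116/13)
F = (41/4, 43/6)

1. B_x = 148/13  [E, G, B are collinear ∩ DB ⟂ EG]
2. B_y = 116/13  [E, G, B are collinear ∩ DB ⟂ EG]
   → B = (148/13, 116/13)
3. A_x = 262/65  [A divides BC with BA:AC = 2/5:3/5]
4. A_y = 218/65  [A divides BC with BA:AC = 2/5:3/5]
   → A = (262/65, 218/65)
5. F_x = 41/4  [FD · AG = -6559/130 ∩ FC · BG = -18/13]
6. F_y = 43/6  [FD · AG = -6559/130 ∩ FC · BG = -18/13]
   → F = (41/4, 43/6)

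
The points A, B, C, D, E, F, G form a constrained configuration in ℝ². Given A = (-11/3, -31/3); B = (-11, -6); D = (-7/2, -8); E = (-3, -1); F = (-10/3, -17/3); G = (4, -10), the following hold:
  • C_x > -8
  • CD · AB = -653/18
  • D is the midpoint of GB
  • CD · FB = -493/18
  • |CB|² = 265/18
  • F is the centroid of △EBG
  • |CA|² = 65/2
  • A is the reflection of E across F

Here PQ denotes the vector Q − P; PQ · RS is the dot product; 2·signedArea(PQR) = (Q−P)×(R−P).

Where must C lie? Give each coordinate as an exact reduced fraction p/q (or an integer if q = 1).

C = (-43/6, -35/6)

1. C_x = -43/6  [CD · AB = -653/18 ∩ CD · FB = -493/18]
2. C_y = -35/6  [CD · AB = -653/18 ∩ CD · FB = -493/18]
   → C = (-43/6, -35/6)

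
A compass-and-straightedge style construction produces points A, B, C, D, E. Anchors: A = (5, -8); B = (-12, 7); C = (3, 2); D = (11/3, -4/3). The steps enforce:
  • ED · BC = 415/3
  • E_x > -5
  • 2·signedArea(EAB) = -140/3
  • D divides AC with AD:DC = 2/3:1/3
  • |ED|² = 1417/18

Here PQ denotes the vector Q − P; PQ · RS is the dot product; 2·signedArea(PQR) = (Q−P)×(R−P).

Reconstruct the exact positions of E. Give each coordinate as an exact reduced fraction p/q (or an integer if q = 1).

1. E_x = -25/6  [ED · BC = 415/3 ∩ 2·signedArea(EAB) = -140/3]
2. E_y = 17/6  [ED · BC = 415/3 ∩ 2·signedArea(EAB) = -140/3]
   → E = (-25/6, 17/6)

E = (-25/6, 17/6)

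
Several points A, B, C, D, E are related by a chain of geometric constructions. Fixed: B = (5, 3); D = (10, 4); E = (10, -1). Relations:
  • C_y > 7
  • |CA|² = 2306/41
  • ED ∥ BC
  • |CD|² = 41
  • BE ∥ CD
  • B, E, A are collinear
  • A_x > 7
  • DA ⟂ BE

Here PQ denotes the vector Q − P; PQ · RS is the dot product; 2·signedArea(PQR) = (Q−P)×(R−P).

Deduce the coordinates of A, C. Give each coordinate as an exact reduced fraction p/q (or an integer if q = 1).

A = (310/41, 39/41)
C = (5, 8)

1. A_x = 310/41  [B, E, A are collinear ∩ DA ⟂ BE]
2. A_y = 39/41  [B, E, A are collinear ∩ DA ⟂ BE]
   → A = (310/41, 39/41)
3. C_x = 5  [BE ∥ CD ∩ ED ∥ BC]
4. C_y = 8  [BE ∥ CD ∩ ED ∥ BC]
   → C = (5, 8)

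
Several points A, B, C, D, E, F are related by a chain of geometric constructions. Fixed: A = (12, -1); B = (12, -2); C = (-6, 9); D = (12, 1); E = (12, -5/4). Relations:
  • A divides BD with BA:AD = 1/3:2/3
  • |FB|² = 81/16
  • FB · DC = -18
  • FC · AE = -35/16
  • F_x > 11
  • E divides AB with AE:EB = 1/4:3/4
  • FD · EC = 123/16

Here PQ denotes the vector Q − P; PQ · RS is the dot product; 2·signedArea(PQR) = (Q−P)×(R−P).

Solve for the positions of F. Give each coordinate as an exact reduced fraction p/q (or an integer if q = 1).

1. F_x = 12  [FB · DC = -18 ∩ FC · AE = -35/16]
2. F_y = 1/4  [FB · DC = -18 ∩ FC · AE = -35/16]
   → F = (12, 1/4)

F = (12, 1/4)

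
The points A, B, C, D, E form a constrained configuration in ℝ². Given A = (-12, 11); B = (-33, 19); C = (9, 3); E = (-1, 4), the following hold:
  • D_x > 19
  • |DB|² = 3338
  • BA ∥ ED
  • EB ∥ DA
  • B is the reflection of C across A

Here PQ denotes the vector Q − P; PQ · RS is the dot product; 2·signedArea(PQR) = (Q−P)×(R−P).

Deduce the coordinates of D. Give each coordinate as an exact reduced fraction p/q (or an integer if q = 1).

D = (20, -4)

1. D_x = 20  [EB ∥ DA ∩ BA ∥ ED]
2. D_y = -4  [EB ∥ DA ∩ BA ∥ ED]
   → D = (20, -4)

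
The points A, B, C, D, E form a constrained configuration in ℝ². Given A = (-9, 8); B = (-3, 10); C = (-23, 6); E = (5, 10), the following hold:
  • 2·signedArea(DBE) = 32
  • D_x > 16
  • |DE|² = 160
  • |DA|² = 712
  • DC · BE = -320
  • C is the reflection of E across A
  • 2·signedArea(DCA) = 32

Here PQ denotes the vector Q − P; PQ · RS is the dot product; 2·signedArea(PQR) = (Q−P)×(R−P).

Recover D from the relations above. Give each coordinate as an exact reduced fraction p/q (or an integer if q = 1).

D = (17, 14)

1. D_x = 17  [DC · BE = -320 ∩ 2·signedArea(DBE) = 32]
2. D_y = 14  [DC · BE = -320 ∩ 2·signedArea(DBE) = 32]
   → D = (17, 14)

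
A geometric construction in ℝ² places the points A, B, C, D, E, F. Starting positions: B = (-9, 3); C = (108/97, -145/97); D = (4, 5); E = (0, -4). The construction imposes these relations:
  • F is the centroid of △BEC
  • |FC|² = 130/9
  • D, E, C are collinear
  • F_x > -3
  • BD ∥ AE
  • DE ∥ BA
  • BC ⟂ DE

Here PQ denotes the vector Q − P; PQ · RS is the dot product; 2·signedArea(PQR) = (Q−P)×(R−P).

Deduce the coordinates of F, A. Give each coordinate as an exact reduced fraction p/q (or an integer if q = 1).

A = (-13, -6)
F = (-255/97, -242/291)

1. F_x = -255/97  [F is the centroid of △BEC]
2. F_y = -242/291  [F is the centroid of △BEC]
   → F = (-255/97, -242/291)
3. A_x = -13  [BD ∥ AE ∩ DE ∥ BA]
4. A_y = -6  [BD ∥ AE ∩ DE ∥ BA]
   → A = (-13, -6)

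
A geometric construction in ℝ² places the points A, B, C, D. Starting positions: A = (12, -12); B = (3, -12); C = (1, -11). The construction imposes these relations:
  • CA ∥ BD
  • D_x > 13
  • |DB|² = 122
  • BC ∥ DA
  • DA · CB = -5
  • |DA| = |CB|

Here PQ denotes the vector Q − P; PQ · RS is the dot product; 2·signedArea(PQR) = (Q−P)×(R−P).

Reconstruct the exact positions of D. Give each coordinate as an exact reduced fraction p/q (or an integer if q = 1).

D = (14, -13)

1. D_x = 14  [BC ∥ DA ∩ CA ∥ BD]
2. D_y = -13  [BC ∥ DA ∩ CA ∥ BD]
   → D = (14, -13)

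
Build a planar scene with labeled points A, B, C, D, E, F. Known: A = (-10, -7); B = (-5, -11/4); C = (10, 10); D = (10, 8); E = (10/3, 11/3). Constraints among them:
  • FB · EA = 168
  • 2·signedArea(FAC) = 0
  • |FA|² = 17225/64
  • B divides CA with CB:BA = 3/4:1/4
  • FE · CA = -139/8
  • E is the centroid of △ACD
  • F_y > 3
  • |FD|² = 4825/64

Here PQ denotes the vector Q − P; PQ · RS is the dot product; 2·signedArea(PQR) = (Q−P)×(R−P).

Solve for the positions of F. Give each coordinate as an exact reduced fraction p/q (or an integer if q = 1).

F = (5/2, 29/8)

1. F_x = 5/2  [2·signedArea(FAC) = 0 ∩ FB · EA = 168]
2. F_y = 29/8  [2·signedArea(FAC) = 0 ∩ FB · EA = 168]
   → F = (5/2, 29/8)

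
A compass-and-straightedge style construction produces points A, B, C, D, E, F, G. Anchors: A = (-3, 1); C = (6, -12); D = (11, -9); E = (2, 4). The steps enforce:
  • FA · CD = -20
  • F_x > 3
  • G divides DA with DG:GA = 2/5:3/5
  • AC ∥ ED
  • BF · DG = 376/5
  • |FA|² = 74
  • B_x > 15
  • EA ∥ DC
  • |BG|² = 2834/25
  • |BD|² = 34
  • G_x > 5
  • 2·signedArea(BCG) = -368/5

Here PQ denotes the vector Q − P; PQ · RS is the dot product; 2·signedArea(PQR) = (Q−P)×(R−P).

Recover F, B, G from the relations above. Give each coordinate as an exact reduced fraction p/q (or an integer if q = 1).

1. F_x = 4  [line -5·x + -3·y + 8 = 0 ∩ |FA|² = 74]
2. F_y = -4  [line -5·x + -3·y + 8 = 0 ∩ |FA|² = 74]
   → F = (4, -4)
3. G_x = 27/5  [G divides DA with DG:GA = 2/5:3/5]
4. G_y = -5  [G divides DA with DG:GA = 2/5:3/5]
   → G = (27/5, -5)
5. B_x = 16  [BF · DG = 376/5 ∩ 2·signedArea(BCG) = -368/5]
6. B_y = -6  [BF · DG = 376/5 ∩ 2·signedArea(BCG) = -368/5]
   → B = (16, -6)

B = (16, -6)
F = (4, -4)
G = (27/5, -5)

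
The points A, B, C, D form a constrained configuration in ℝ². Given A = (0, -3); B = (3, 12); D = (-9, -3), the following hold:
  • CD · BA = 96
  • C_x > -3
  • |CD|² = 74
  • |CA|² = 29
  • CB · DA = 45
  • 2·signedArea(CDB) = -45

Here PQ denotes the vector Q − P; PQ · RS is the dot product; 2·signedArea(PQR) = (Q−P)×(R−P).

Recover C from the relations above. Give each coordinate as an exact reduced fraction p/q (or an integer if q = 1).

1. C_x = -2  [2·signedArea(CDB) = -45 ∩ CB · DA = 45]
2. C_y = 2  [2·signedArea(CDB) = -45 ∩ CB · DA = 45]
   → C = (-2, 2)

C = (-2, 2)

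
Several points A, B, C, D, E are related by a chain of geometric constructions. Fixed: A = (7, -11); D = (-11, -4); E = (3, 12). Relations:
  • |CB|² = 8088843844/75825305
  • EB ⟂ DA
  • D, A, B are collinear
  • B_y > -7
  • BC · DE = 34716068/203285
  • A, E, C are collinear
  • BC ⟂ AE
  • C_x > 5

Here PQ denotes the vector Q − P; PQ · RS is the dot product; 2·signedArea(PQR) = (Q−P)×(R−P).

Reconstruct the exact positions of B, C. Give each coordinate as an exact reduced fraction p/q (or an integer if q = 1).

B = (-1583/373, -2472/373)
C = (1205839/203285, -987488/203285)

1. B_x = -1583/373  [D, A, B are collinear ∩ EB ⟂ DA]
2. B_y = -2472/373  [D, A, B are collinear ∩ EB ⟂ DA]
   → B = (-1583/373, -2472/373)
3. C_x = 1205839/203285  [A, E, C are collinear ∩ BC ⟂ AE]
4. C_y = -987488/203285  [A, E, C are collinear ∩ BC ⟂ AE]
   → C = (1205839/203285, -987488/203285)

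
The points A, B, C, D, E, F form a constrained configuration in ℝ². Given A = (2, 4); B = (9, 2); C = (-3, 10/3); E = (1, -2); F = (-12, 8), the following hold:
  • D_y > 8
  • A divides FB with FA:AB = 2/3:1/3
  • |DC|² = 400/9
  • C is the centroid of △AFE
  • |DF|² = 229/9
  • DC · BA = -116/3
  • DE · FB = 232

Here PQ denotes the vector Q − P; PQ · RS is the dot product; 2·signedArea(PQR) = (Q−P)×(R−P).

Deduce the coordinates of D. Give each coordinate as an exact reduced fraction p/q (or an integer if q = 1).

D = (-7, 26/3)

1. D_x = -7  [line -21·x + 6·y + -199 = 0 ∩ |DC|² = 400/9]
2. D_y = 26/3  [line -21·x + 6·y + -199 = 0 ∩ |DC|² = 400/9]
   → D = (-7, 26/3)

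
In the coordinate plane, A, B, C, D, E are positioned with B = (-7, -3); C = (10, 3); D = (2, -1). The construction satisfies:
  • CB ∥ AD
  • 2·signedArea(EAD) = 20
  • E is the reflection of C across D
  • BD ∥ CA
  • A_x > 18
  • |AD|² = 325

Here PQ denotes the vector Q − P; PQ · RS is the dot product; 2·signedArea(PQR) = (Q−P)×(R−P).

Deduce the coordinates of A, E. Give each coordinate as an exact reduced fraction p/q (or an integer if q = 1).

A = (19, 5)
E = (-6, -5)

1. A_x = 19  [CB ∥ AD ∩ BD ∥ CA]
2. A_y = 5  [CB ∥ AD ∩ BD ∥ CA]
   → A = (19, 5)
3. E_x = -6  [E is the reflection of C across D]
4. E_y = -5  [E is the reflection of C across D]
   → E = (-6, -5)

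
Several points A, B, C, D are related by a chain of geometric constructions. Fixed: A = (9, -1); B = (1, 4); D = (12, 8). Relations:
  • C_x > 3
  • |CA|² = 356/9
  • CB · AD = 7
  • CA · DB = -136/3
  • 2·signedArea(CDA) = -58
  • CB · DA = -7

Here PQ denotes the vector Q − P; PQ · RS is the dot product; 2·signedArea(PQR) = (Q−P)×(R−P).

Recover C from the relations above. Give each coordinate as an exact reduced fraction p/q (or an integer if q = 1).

C = (11/3, 7/3)

1. C_x = 11/3  [CB · AD = 7 ∩ 2·signedArea(CDA) = -58]
2. C_y = 7/3  [CB · AD = 7 ∩ 2·signedArea(CDA) = -58]
   → C = (11/3, 7/3)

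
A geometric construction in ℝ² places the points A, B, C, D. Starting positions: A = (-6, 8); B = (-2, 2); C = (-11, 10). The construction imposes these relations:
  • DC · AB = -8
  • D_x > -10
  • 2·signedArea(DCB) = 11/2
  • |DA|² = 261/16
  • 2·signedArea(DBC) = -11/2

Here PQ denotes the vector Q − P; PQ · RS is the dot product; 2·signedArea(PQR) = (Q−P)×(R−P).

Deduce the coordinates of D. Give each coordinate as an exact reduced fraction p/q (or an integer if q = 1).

D = (-39/4, 19/2)

1. D_x = -39/4  [2·signedArea(DCB) = 11/2 ∩ DC · AB = -8]
2. D_y = 19/2  [2·signedArea(DCB) = 11/2 ∩ DC · AB = -8]
   → D = (-39/4, 19/2)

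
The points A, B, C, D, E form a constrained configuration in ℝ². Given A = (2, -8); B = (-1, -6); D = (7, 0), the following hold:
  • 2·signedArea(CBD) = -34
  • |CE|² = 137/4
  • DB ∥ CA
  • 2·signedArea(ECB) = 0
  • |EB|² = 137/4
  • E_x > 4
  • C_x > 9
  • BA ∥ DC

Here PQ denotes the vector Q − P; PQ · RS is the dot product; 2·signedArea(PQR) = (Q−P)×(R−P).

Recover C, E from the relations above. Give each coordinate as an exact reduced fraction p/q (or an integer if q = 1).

C = (10, -2)
E = (9/2, -4)

1. C_x = 10  [DB ∥ CA ∩ BA ∥ DC]
2. C_y = -2  [DB ∥ CA ∩ BA ∥ DC]
   → C = (10, -2)
3. E_x = 9/2  [line 4·x + -11·y + -62 = 0 ∩ |EB|² = 137/4]
4. E_y = -4  [line 4·x + -11·y + -62 = 0 ∩ |EB|² = 137/4]
   → E = (9/2, -4)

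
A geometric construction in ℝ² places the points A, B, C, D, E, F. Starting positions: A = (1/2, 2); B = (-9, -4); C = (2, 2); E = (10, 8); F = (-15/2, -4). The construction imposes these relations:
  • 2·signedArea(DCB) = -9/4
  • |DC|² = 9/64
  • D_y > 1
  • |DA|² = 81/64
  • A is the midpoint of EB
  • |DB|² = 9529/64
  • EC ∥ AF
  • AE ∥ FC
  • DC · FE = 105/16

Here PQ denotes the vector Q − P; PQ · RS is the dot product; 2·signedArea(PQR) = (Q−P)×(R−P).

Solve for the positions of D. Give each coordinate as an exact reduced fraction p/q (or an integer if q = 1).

D = (13/8, 2)

1. D_x = 13/8  [2·signedArea(DCB) = -9/4 ∩ DC · FE = 105/16]
2. D_y = 2  [2·signedArea(DCB) = -9/4 ∩ DC · FE = 105/16]
   → D = (13/8, 2)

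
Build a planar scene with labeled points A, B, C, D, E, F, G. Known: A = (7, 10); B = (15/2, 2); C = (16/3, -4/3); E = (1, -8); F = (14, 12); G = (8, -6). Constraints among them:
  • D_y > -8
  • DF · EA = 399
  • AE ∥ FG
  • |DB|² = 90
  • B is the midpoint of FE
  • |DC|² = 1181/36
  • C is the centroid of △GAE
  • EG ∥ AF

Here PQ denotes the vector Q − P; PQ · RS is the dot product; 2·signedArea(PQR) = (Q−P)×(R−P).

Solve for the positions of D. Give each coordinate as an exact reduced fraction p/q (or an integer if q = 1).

D = (9/2, -7)

1. D_x = 9/2  [line -6·x + -18·y + -99 = 0 ∩ |DB|² = 90]
2. D_y = -7  [line -6·x + -18·y + -99 = 0 ∩ |DB|² = 90]
   → D = (9/2, -7)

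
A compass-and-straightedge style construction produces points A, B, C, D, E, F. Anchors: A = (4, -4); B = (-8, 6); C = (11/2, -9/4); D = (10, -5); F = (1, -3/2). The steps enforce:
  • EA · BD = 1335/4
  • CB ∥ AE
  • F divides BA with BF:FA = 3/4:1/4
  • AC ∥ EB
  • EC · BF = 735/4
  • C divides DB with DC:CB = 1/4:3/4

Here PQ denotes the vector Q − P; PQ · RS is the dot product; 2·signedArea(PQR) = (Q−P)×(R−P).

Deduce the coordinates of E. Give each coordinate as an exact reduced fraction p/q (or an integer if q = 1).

E = (-19/2, 17/4)

1. E_x = -19/2  [AC ∥ EB ∩ CB ∥ AE]
2. E_y = 17/4  [AC ∥ EB ∩ CB ∥ AE]
   → E = (-19/2, 17/4)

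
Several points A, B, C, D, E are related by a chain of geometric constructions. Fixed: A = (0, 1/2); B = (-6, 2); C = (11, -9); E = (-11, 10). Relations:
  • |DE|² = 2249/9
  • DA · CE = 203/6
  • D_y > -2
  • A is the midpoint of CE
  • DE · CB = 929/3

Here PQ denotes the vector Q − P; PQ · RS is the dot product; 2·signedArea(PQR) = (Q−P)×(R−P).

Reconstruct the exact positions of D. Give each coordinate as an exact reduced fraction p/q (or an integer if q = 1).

1. D_x = -1/3  [DE · CB = 929/3 ∩ DA · CE = 203/6]
2. D_y = -5/3  [DE · CB = 929/3 ∩ DA · CE = 203/6]
   → D = (-1/3, -5/3)

D = (-1/3, -5/3)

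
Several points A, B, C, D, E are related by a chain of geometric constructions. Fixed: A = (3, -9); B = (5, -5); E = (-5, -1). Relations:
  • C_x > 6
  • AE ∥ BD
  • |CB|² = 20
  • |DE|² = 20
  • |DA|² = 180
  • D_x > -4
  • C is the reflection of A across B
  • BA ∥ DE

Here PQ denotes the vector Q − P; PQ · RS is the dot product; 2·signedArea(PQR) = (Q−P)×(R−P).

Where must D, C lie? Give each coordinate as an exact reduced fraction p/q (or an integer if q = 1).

1. D_x = -3  [BA ∥ DE ∩ AE ∥ BD]
2. D_y = 3  [BA ∥ DE ∩ AE ∥ BD]
   → D = (-3, 3)
3. C_x = 7  [C is the reflection of A across B]
4. C_y = -1  [C is the reflection of A across B]
   → C = (7, -1)

C = (7, -1)
D = (-3, 3)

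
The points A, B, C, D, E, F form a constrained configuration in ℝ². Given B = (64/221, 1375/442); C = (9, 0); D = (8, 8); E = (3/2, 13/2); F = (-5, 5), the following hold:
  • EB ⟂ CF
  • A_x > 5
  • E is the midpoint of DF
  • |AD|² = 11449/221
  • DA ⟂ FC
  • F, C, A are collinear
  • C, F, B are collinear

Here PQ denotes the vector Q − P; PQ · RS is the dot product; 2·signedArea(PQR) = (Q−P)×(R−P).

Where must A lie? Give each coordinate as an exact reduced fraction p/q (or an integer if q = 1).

A = (1233/221, 270/221)

1. A_x = 1233/221  [F, C, A are collinear ∩ DA ⟂ FC]
2. A_y = 270/221  [F, C, A are collinear ∩ DA ⟂ FC]
   → A = (1233/221, 270/221)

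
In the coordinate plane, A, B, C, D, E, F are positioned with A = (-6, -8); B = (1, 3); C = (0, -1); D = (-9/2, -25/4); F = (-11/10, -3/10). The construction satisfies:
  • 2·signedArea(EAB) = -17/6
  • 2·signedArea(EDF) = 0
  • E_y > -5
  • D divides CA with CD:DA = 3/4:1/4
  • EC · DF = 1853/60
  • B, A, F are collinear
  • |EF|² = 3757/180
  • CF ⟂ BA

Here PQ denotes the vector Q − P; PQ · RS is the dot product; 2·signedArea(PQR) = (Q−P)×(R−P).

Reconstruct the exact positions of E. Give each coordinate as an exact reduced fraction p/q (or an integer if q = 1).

1. E_x = -101/30  [2·signedArea(EDF) = 0 ∩ 2·signedArea(EAB) = -17/6]
2. E_y = -64/15  [2·signedArea(EDF) = 0 ∩ 2·signedArea(EAB) = -17/6]
   → E = (-101/30, -64/15)

E = (-101/30, -64/15)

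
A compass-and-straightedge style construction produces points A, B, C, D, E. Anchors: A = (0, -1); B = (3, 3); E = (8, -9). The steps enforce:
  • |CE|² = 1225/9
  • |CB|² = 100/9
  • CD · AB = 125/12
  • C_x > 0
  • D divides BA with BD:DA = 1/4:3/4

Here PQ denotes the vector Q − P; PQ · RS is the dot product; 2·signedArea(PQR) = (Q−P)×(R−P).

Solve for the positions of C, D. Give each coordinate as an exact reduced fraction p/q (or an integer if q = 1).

C = (1, 1/3)
D = (9/4, 2)

1. D_x = 9/4  [D divides BA with BD:DA = 1/4:3/4]
2. D_y = 2  [D divides BA with BD:DA = 1/4:3/4]
   → D = (9/4, 2)
3. C_x = 1  [line -3·x + -4·y + 13/3 = 0 ∩ |CB|² = 100/9]
4. C_y = 1/3  [line -3·x + -4·y + 13/3 = 0 ∩ |CB|² = 100/9]
   → C = (1, 1/3)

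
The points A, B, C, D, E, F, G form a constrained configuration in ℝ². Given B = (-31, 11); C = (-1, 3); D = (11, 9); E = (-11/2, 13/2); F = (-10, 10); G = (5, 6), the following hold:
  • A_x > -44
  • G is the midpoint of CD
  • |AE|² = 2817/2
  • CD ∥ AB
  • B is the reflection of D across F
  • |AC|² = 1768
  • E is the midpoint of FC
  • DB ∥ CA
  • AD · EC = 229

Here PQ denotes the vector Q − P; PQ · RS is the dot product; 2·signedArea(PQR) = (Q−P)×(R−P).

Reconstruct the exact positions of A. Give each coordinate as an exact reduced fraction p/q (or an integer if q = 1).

1. A_x = -43  [CD ∥ AB ∩ DB ∥ CA]
2. A_y = 5  [CD ∥ AB ∩ DB ∥ CA]
   → A = (-43, 5)

A = (-43, 5)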